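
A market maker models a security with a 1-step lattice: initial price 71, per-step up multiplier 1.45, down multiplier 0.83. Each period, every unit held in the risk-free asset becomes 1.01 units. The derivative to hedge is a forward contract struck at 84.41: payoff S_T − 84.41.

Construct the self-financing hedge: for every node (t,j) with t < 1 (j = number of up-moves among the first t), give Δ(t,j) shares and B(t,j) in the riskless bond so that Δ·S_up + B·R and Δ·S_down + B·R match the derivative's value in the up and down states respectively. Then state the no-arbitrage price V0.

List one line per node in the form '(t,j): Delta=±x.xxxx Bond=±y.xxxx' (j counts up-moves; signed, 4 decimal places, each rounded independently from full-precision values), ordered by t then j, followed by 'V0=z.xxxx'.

(0,0): Delta=1.0000 Bond=-83.5743
V0=-12.5743

Under the risk-neutral measure, an up-move has probability p* = (R−d)/(u−d) = 0.2903 and values discount at R = 1.01.
Terminal payoffs: V(1,0)=-25.4800, V(1,1)=18.5400
Node (0,0) S=71.0000: V=(p*·18.5400+(1−p*)·-25.4800)/1.01=-12.5743; Δ=(18.5400−-25.4800)/(102.9500−58.9300)=1.0000; B=V−Δ·S=-83.5743
Root portfolio cost Δ·71+B reproduces V0=-12.5743.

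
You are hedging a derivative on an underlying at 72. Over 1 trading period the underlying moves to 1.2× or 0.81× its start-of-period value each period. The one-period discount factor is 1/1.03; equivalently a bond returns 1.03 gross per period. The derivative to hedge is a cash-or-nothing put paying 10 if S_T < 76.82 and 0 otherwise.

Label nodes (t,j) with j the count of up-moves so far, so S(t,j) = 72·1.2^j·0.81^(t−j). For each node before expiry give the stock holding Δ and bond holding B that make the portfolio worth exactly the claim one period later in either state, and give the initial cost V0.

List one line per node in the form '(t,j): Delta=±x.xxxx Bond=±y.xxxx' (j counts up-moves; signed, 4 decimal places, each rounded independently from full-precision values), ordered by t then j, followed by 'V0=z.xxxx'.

(0,0): Delta=-0.3561 Bond=29.8730
V0=4.2320

The replicating-portfolio and risk-neutral prices coincide; use p* = (1.03−0.81)/(1.2−0.81) = 0.5641 for the latter.
At expiry t=1: V(1,0)=10.0000, V(1,1)=0.0000
Node (0,0) S=72.0000: V=(p*·0.0000+(1−p*)·10.0000)/1.03=4.2320; Δ=(0.0000−10.0000)/(86.4000−58.3200)=-0.3561; B=V−Δ·S=29.8730
Self-financing check: at every node Δ·S+B equals the discounted successor values.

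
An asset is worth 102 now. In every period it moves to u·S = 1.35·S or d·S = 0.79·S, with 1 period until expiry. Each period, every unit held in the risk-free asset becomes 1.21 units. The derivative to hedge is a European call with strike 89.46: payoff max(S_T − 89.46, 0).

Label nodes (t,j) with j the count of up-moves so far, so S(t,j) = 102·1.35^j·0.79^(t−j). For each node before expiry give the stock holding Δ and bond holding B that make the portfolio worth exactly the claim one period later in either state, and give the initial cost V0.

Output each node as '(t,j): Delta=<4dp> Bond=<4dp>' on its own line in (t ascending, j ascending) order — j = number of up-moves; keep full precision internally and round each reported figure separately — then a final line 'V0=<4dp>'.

Under the risk-neutral measure, an up-move has probability p* = (R−d)/(u−d) = 0.7500 and values discount at R = 1.21.
At expiry t=1: V(1,0)=0.0000, V(1,1)=48.2400
  t=0,j=0: stock 102.0000 → up 137.7000 (V=48.2400), down 80.5800 (V=0.0000). Price 29.9008; hedge Δ=0.8445, bond B=-56.2420.
Self-financing check: at every node Δ·S+B equals the discounted successor values.

(0,0): Delta=0.8445 Bond=-56.2420
V0=29.9008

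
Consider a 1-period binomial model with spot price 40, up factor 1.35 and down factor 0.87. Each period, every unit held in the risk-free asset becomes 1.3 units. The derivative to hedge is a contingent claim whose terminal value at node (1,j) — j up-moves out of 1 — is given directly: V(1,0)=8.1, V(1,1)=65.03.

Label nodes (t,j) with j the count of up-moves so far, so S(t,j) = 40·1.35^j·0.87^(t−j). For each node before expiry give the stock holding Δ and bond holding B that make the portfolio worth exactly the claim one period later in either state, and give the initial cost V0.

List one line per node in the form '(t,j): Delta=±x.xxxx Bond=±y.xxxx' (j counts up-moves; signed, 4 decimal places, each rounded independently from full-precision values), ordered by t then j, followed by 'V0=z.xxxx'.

The replicating-portfolio and risk-neutral prices coincide; use p* = (1.3−0.87)/(1.35−0.87) = 0.8958 for the latter.
Payoff layer (t=1): V(1,0)=8.1000, V(1,1)=65.0300
(0,0): S=40.0000. Δ = (V_up−V_dn)/(S_up−S_dn) = (65.0300−8.1000)/(54.0000−34.8000) = 2.9651. V = [p*·65.0300 + (1−p*)·8.1000]/1.3 = 45.4614. B = V − Δ·S = -73.1428.
Check: Δ(0,0)·S0 + B(0,0) = 45.4614 = V0.

(0,0): Delta=2.9651 Bond=-73.1428
V0=45.4614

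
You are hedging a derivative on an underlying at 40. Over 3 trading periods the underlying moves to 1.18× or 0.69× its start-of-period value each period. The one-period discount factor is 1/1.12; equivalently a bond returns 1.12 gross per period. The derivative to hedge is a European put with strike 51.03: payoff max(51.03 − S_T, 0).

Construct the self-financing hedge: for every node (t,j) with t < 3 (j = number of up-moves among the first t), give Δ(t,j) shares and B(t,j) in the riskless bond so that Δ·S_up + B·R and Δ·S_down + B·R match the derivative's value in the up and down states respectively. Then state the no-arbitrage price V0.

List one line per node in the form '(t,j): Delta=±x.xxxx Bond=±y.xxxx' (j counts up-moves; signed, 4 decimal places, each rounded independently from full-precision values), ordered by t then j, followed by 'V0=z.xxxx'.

No-arbitrage ⇒ martingale measure with p* = (R−d)/(u−d) = 0.8776.
At expiry t=3: V(3,0)=37.8896, V(3,1)=28.5581, V(3,2)=12.5998, V(3,3)=0.0000
  t=2,j=0: stock 19.0440 → up 22.4719 (V=28.5581), down 13.1404 (V=37.8896). Price 26.5185; hedge Δ=-1.0000, bond B=45.5625.
  t=2,j=1: stock 32.5680 → up 38.4302 (V=12.5998), down 22.4719 (V=28.5581). Price 12.9945; hedge Δ=-1.0000, bond B=45.5625.
  t=2,j=2: stock 55.6960 → up 65.7213 (V=0.0000), down 38.4302 (V=12.5998). Price 1.3775; hedge Δ=-0.4617, bond B=27.0913.
  t=1,j=0: stock 27.6000 → up 32.5680 (V=12.9945), down 19.0440 (V=26.5185). Price 13.0808; hedge Δ=-1.0000, bond B=40.6808.
  t=1,j=1: stock 47.2000 → up 55.6960 (V=1.3775), down 32.5680 (V=12.9945). Price 2.5000; hedge Δ=-0.5023, bond B=26.2081.
  t=0,j=0: stock 40.0000 → up 47.2000 (V=2.5000), down 27.6000 (V=13.0808). Price 3.3889; hedge Δ=-0.5398, bond B=24.9824.
Root portfolio cost Δ·40+B reproduces V0=3.3889.

(0,0): Delta=-0.5398 Bond=24.9824
(1,0): Delta=-1.0000 Bond=40.6808
(1,1): Delta=-0.5023 Bond=26.2081
(2,0): Delta=-1.0000 Bond=45.5625
(2,1): Delta=-1.0000 Bond=45.5625
(2,2): Delta=-0.4617 Bond=27.0913
V0=3.3889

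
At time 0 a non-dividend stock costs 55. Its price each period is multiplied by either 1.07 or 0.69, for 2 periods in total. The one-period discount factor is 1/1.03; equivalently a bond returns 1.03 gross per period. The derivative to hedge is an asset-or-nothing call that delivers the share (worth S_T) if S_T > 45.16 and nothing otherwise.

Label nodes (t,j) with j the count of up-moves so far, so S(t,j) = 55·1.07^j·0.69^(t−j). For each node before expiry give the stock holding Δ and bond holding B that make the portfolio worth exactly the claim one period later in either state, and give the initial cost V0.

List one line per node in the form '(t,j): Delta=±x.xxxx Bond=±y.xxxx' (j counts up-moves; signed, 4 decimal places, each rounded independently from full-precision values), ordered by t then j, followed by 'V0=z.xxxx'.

No-arbitrage ⇒ martingale measure with p* = (R−d)/(u−d) = 0.8947.
Terminal values V(2,·): V(2,0)=0.0000, V(2,1)=0.0000, V(2,2)=62.9695
Node (1,0) S=37.9500: V=(p*·0.0000+(1−p*)·0.0000)/1.03=0.0000; Δ=(0.0000−0.0000)/(40.6065−26.1855)=0.0000; B=V−Δ·S=0.0000
Node (1,1) S=58.8500: V=(p*·62.9695+(1−p*)·0.0000)/1.03=54.7001; Δ=(62.9695−0.0000)/(62.9695−40.6065)=2.8158; B=V−Δ·S=-111.0091
Node (0,0) S=55.0000: V=(p*·54.7001+(1−p*)·0.0000)/1.03=47.5167; Δ=(54.7001−0.0000)/(58.8500−37.9500)=2.6172; B=V−Δ·S=-96.4310
Check: Δ(0,0)·S0 + B(0,0) = 47.5167 = V0.

(0,0): Delta=2.6172 Bond=-96.4310
(1,0): Delta=0.0000 Bond=0.0000
(1,1): Delta=2.8158 Bond=-111.0091
V0=47.5167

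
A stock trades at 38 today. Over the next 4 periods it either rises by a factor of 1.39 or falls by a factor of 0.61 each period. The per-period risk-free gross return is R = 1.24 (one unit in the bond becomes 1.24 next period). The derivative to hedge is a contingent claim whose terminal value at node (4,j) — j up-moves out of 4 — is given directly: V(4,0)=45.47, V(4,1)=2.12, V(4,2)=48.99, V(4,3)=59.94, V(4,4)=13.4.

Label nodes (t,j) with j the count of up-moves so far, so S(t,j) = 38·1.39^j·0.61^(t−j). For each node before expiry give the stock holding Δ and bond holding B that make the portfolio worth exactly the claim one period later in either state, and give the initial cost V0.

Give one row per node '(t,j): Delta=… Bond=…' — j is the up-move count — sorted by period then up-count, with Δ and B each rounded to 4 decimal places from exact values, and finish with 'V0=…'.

Under the risk-neutral measure, an up-move has probability p* = (R−d)/(u−d) = 0.8077 and values discount at R = 1.24.
Terminal payoffs: V(4,0)=45.4700, V(4,1)=2.1200, V(4,2)=48.9900, V(4,3)=59.9400, V(4,4)=13.4000
  t=3,j=0: stock 8.6253 → up 11.9891 (V=2.1200), down 5.2614 (V=45.4700). Price 8.4327; hedge Δ=-6.4435, bond B=64.0096.
  t=3,j=1: stock 19.6543 → up 27.3195 (V=48.9900), down 11.9891 (V=2.1200). Price 32.2391; hedge Δ=3.0573, bond B=-27.8506.
  t=3,j=2: stock 44.7861 → up 62.2526 (V=59.9400), down 27.3195 (V=48.9900). Price 46.6405; hedge Δ=0.3135, bond B=32.6020.
  t=3,j=3: stock 102.0535 → up 141.8544 (V=13.4000), down 62.2526 (V=59.9400). Price 18.0242; hedge Δ=-0.5847, bond B=77.6909.
  t=2,j=0: stock 14.1398 → up 19.6543 (V=32.2391), down 8.6253 (V=8.4327). Price 22.3072; hedge Δ=2.1585, bond B=-8.2138.
  t=2,j=1: stock 32.2202 → up 44.7861 (V=46.6405), down 19.6543 (V=32.2391). Price 35.3799; hedge Δ=0.5730, bond B=16.9166.
  t=2,j=2: stock 73.4198 → up 102.0535 (V=18.0242), down 44.7861 (V=46.6405). Price 18.9737; hedge Δ=-0.4997, bond B=55.6612.
  t=1,j=0: stock 23.1800 → up 32.2202 (V=35.3799), down 14.1398 (V=22.3072). Price 26.5047; hedge Δ=0.7230, bond B=9.7450.
  t=1,j=1: stock 52.8200 → up 73.4198 (V=18.9737), down 32.2202 (V=35.3799). Price 17.8457; hedge Δ=-0.3982, bond B=38.8793.
  t=0,j=0: stock 38.0000 → up 52.8200 (V=17.8457), down 23.1800 (V=26.5047). Price 15.7346; hedge Δ=-0.2921, bond B=26.8359.
Self-financing check: at every node Δ·S+B equals the discounted successor values.

(0,0): Delta=-0.2921 Bond=26.8359
(1,0): Delta=0.7230 Bond=9.7450
(1,1): Delta=-0.3982 Bond=38.8793
(2,0): Delta=2.1585 Bond=-8.2138
(2,1): Delta=0.5730 Bond=16.9166
(2,2): Delta=-0.4997 Bond=55.6612
(3,0): Delta=-6.4435 Bond=64.0096
(3,1): Delta=3.0573 Bond=-27.8506
(3,2): Delta=0.3135 Bond=32.6020
(3,3): Delta=-0.5847 Bond=77.6909
V0=15.7346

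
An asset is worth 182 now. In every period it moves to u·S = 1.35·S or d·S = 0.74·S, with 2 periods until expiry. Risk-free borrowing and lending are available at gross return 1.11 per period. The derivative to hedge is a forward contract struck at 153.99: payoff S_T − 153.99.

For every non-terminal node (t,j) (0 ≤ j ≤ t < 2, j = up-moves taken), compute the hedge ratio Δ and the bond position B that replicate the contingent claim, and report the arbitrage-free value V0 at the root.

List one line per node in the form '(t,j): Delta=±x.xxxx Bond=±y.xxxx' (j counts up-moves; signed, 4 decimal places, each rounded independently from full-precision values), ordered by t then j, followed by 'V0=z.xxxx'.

(0,0): Delta=1.0000 Bond=-124.9817
(1,0): Delta=1.0000 Bond=-138.7297
(1,1): Delta=1.0000 Bond=-138.7297
V0=57.0183

Since d<R<u, set p* = (R−d)/(u−d) = 0.6066; price each node as the discounted p*-expectation of its children.
Terminal values V(2,·): V(2,0)=-54.3268, V(2,1)=27.8280, V(2,2)=177.7050
(1,0): S=134.6800. Δ = (V_up−V_dn)/(S_up−S_dn) = (27.8280−-54.3268)/(181.8180−99.6632) = 1.0000. V = [p*·27.8280 + (1−p*)·-54.3268]/1.11 = -4.0497. B = V − Δ·S = -138.7297.
(1,1): S=245.7000. Δ = (V_up−V_dn)/(S_up−S_dn) = (177.7050−27.8280)/(331.6950−181.8180) = 1.0000. V = [p*·177.7050 + (1−p*)·27.8280]/1.11 = 106.9703. B = V − Δ·S = -138.7297.
(0,0): S=182.0000. Δ = (V_up−V_dn)/(S_up−S_dn) = (106.9703−-4.0497)/(245.7000−134.6800) = 1.0000. V = [p*·106.9703 + (1−p*)·-4.0497]/1.11 = 57.0183. B = V − Δ·S = -124.9817.
Check: Δ(0,0)·S0 + B(0,0) = 57.0183 = V0.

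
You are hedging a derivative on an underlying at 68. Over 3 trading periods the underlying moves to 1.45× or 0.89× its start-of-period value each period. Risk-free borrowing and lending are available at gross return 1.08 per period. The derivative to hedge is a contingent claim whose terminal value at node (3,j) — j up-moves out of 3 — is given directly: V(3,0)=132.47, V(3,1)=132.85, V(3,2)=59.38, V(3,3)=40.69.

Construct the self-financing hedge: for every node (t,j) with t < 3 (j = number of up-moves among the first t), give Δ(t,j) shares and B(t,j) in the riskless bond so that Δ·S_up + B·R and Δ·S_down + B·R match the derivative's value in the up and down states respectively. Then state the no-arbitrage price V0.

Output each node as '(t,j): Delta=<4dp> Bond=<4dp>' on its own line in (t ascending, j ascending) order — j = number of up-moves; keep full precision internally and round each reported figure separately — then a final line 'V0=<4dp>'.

(0,0): Delta=-0.7863 Bond=142.6778
(1,0): Delta=-0.6742 Bond=147.3050
(1,1): Delta=-0.9204 Bond=167.3087
(2,0): Delta=0.0126 Bond=122.0982
(2,1): Delta=-1.4950 Bond=231.1248
(2,2): Delta=-0.2334 Bond=82.4850
V0=89.2085

Under the risk-neutral measure, an up-move has probability p* = (R−d)/(u−d) = 0.3393 and values discount at R = 1.08.
Terminal payoffs: V(3,0)=132.4700, V(3,1)=132.8500, V(3,2)=59.3800, V(3,3)=40.6900
  t=2,j=0: stock 53.8628 → up 78.1011 (V=132.8500), down 47.9379 (V=132.4700). Price 122.7768; hedge Δ=0.0126, bond B=122.0982.
  t=2,j=1: stock 87.7540 → up 127.2433 (V=59.3800), down 78.1011 (V=132.8500). Price 99.9284; hedge Δ=-1.4950, bond B=231.1248.
  t=2,j=2: stock 142.9700 → up 207.3065 (V=40.6900), down 127.2433 (V=59.3800). Price 49.1100; hedge Δ=-0.2334, bond B=82.4850.
  t=1,j=0: stock 60.5200 → up 87.7540 (V=99.9284), down 53.8628 (V=122.7768). Price 106.5043; hedge Δ=-0.6742, bond B=147.3050.
  t=1,j=1: stock 98.6000 → up 142.9700 (V=49.1100), down 87.7540 (V=99.9284). Price 76.5615; hedge Δ=-0.9204, bond B=167.3087.
  t=0,j=0: stock 68.0000 → up 98.6000 (V=76.5615), down 60.5200 (V=106.5043). Price 89.2085; hedge Δ=-0.7863, bond B=142.6778.
Self-financing check: at every node Δ·S+B equals the discounted successor values.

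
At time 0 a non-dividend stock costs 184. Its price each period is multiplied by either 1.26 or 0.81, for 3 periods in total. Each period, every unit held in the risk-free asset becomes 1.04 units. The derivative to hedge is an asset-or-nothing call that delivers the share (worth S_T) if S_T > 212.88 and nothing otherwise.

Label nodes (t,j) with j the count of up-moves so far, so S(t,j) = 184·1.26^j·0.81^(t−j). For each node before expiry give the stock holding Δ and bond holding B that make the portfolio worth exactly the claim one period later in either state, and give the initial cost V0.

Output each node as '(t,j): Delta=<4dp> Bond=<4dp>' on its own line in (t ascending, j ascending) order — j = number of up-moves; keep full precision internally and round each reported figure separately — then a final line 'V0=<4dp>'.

(0,0): Delta=1.7038 Bond=-189.2221
(1,0): Delta=1.7338 Bond=-201.2635
(1,1): Delta=1.6854 Bond=-192.5129
(2,0): Delta=0.0000 Bond=0.0000
(2,1): Delta=2.8000 Bond=-409.5275
(2,2): Delta=1.0000 Bond=0.0000
V0=124.2839

Risk-neutral probability p* = (R−d)/(u−d) = (1.04−0.81)/(1.26−0.81) = 0.5111.
Terminal payoffs: V(3,0)=0.0000, V(3,1)=0.0000, V(3,2)=236.6159, V(3,3)=368.0692
Node (2,0) S=120.7224: V=(p*·0.0000+(1−p*)·0.0000)/1.04=0.0000; Δ=(0.0000−0.0000)/(152.1102−97.7851)=0.0000; B=V−Δ·S=0.0000
Node (2,1) S=187.7904: V=(p*·236.6159+(1−p*)·0.0000)/1.04=116.2856; Δ=(236.6159−0.0000)/(236.6159−152.1102)=2.8000; B=V−Δ·S=-409.5275
Node (2,2) S=292.1184: V=(p*·368.0692+(1−p*)·236.6159)/1.04=292.1184; Δ=(368.0692−236.6159)/(368.0692−236.6159)=1.0000; B=V−Δ·S=0.0000
Node (1,0) S=149.0400: V=(p*·116.2856+(1−p*)·0.0000)/1.04=57.1489; Δ=(116.2856−0.0000)/(187.7904−120.7224)=1.7338; B=V−Δ·S=-201.2635
Node (1,1) S=231.8400: V=(p*·292.1184+(1−p*)·116.2856)/1.04=198.2266; Δ=(292.1184−116.2856)/(292.1184−187.7904)=1.6854; B=V−Δ·S=-192.5129
Node (0,0) S=184.0000: V=(p*·198.2266+(1−p*)·57.1489)/1.04=124.2839; Δ=(198.2266−57.1489)/(231.8400−149.0400)=1.7038; B=V−Δ·S=-189.2221
Self-financing check: at every node Δ·S+B equals the discounted successor values.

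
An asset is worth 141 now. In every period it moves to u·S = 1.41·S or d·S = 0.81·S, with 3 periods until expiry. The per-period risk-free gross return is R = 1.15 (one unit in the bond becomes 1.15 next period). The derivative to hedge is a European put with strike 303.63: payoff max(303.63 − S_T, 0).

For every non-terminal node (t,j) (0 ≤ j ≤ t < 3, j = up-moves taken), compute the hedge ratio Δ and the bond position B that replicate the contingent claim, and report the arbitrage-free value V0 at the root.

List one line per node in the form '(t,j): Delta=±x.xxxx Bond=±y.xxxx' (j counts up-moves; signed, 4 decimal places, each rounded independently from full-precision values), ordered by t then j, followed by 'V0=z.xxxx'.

Risk-neutral probability p* = (R−d)/(u−d) = (1.15−0.81)/(1.41−0.81) = 0.5667.
Terminal values V(3,·): V(3,0)=228.6968, V(3,1)=173.1908, V(3,2)=76.5691, V(3,3)=0.0000
Node (2,0) S=92.5101: V=(p*·173.1908+(1−p*)·228.6968)/1.15=171.5160; Δ=(173.1908−228.6968)/(130.4392−74.9332)=-1.0000; B=V−Δ·S=264.0261
Node (2,1) S=161.0361: V=(p*·76.5691+(1−p*)·173.1908)/1.15=102.9900; Δ=(76.5691−173.1908)/(227.0609−130.4392)=-1.0000; B=V−Δ·S=264.0261
Node (2,2) S=280.3221: V=(p*·0.0000+(1−p*)·76.5691)/1.15=28.8521; Δ=(0.0000−76.5691)/(395.2542−227.0609)=-0.4552; B=V−Δ·S=156.4673
Node (1,0) S=114.2100: V=(p*·102.9900+(1−p*)·171.5160)/1.15=115.3779; Δ=(102.9900−171.5160)/(161.0361−92.5101)=-1.0000; B=V−Δ·S=229.5879
Node (1,1) S=198.8100: V=(p*·28.8521+(1−p*)·102.9900)/1.15=53.0248; Δ=(28.8521−102.9900)/(280.3221−161.0361)=-0.6215; B=V−Δ·S=176.5879
Node (0,0) S=141.0000: V=(p*·53.0248+(1−p*)·115.3779)/1.15=69.6039; Δ=(53.0248−115.3779)/(198.8100−114.2100)=-0.7370; B=V−Δ·S=173.5257
Root portfolio cost Δ·141+B reproduces V0=69.6039.

(0,0): Delta=-0.7370 Bond=173.5257
(1,0): Delta=-1.0000 Bond=229.5879
(1,1): Delta=-0.6215 Bond=176.5879
(2,0): Delta=-1.0000 Bond=264.0261
(2,1): Delta=-1.0000 Bond=264.0261
(2,2): Delta=-0.4552 Bond=156.4673
V0=69.6039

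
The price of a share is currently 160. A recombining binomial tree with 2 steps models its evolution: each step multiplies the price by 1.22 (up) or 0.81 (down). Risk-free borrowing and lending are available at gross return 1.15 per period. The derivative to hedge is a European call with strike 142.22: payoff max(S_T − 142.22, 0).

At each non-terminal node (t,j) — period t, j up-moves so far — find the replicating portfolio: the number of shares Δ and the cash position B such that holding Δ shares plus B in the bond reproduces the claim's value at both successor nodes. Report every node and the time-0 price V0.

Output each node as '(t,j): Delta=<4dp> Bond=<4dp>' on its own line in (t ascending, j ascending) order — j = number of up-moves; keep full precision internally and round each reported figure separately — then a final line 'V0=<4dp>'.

Risk-neutral probability p* = (R−d)/(u−d) = (1.15−0.81)/(1.22−0.81) = 0.8293.
Terminal payoffs: V(2,0)=0.0000, V(2,1)=15.8920, V(2,2)=95.9240
Node (1,0) S=129.6000: V=(p*·15.8920+(1−p*)·0.0000)/1.15=11.4598; Δ=(15.8920−0.0000)/(158.1120−104.9760)=0.2991; B=V−Δ·S=-27.3012
Node (1,1) S=195.2000: V=(p*·95.9240+(1−p*)·15.8920)/1.15=71.5304; Δ=(95.9240−15.8920)/(238.1440−158.1120)=1.0000; B=V−Δ·S=-123.6696
Node (0,0) S=160.0000: V=(p*·71.5304+(1−p*)·11.4598)/1.15=53.2821; Δ=(71.5304−11.4598)/(195.2000−129.6000)=0.9157; B=V−Δ·S=-93.2317
Check: Δ(0,0)·S0 + B(0,0) = 53.2821 = V0.

(0,0): Delta=0.9157 Bond=-93.2317
(1,0): Delta=0.2991 Bond=-27.3012
(1,1): Delta=1.0000 Bond=-123.6696
V0=53.2821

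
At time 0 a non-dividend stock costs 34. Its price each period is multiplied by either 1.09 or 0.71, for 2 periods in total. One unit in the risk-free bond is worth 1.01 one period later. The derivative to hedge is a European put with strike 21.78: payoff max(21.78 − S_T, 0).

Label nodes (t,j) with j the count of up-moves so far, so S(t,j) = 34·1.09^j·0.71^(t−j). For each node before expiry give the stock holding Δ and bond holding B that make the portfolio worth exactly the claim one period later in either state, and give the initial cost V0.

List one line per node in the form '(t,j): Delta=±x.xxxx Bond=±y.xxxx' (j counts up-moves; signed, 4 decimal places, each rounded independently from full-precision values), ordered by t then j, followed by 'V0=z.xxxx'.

Since d<R<u, set p* = (R−d)/(u−d) = 0.7895; price each node as the discounted p*-expectation of its children.
Terminal payoffs: V(2,0)=4.6406, V(2,1)=0.0000, V(2,2)=0.0000
  t=1,j=0: stock 24.1400 → up 26.3126 (V=0.0000), down 17.1394 (V=4.6406). Price 0.9673; hedge Δ=-0.5059, bond B=13.1794.
  t=1,j=1: stock 37.0600 → up 40.3954 (V=0.0000), down 26.3126 (V=0.0000). Price 0.0000; hedge Δ=0.0000, bond B=0.0000.
  t=0,j=0: stock 34.0000 → up 37.0600 (V=0.0000), down 24.1400 (V=0.9673). Price 0.2016; hedge Δ=-0.0749, bond B=2.7471.
Root portfolio cost Δ·34+B reproduces V0=0.2016.

(0,0): Delta=-0.0749 Bond=2.7471
(1,0): Delta=-0.5059 Bond=13.1794
(1,1): Delta=0.0000 Bond=0.0000
V0=0.2016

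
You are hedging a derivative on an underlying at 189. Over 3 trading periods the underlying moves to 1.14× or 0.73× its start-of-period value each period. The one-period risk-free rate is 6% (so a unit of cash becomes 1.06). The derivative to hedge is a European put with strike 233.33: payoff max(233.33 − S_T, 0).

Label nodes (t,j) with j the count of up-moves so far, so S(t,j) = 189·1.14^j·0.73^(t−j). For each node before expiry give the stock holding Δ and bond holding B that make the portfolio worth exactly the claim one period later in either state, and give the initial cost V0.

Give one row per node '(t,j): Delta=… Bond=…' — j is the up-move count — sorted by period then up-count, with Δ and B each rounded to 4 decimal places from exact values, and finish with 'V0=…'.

(0,0): Delta=-0.6527 Bond=150.6989
(1,0): Delta=-1.0000 Bond=207.6629
(1,1): Delta=-0.5987 Bond=148.1234
(2,0): Delta=-1.0000 Bond=220.1226
(2,1): Delta=-1.0000 Bond=220.1226
(2,2): Delta=-0.5365 Bond=141.7109
V0=27.3455

Under the risk-neutral measure, an up-move has probability p* = (R−d)/(u−d) = 0.8049 and values discount at R = 1.06.
Terminal values V(3,·): V(3,0)=159.8058, V(3,1)=118.5114, V(3,2)=54.0242, V(3,3)=0.0000
(2,0): S=100.7181. Δ = (V_up−V_dn)/(S_up−S_dn) = (118.5114−159.8058)/(114.8186−73.5242) = -1.0000. V = [p*·118.5114 + (1−p*)·159.8058]/1.06 = 119.4045. B = V − Δ·S = 220.1226.
(2,1): S=157.2858. Δ = (V_up−V_dn)/(S_up−S_dn) = (54.0242−118.5114)/(179.3058−114.8186) = -1.0000. V = [p*·54.0242 + (1−p*)·118.5114]/1.06 = 62.8368. B = V − Δ·S = 220.1226.
(2,2): S=245.6244. Δ = (V_up−V_dn)/(S_up−S_dn) = (0.0000−54.0242)/(280.0118−179.3058) = -0.5365. V = [p*·0.0000 + (1−p*)·54.0242]/1.06 = 9.9446. B = V − Δ·S = 141.7109.
(1,0): S=137.9700. Δ = (V_up−V_dn)/(S_up−S_dn) = (62.8368−119.4045)/(157.2858−100.7181) = -1.0000. V = [p*·62.8368 + (1−p*)·119.4045]/1.06 = 69.6929. B = V − Δ·S = 207.6629.
(1,1): S=215.4600. Δ = (V_up−V_dn)/(S_up−S_dn) = (9.9446−62.8368)/(245.6244−157.2858) = -0.5987. V = [p*·9.9446 + (1−p*)·62.8368]/1.06 = 19.1180. B = V − Δ·S = 148.1234.
(0,0): S=189.0000. Δ = (V_up−V_dn)/(S_up−S_dn) = (19.1180−69.6929)/(215.4600−137.9700) = -0.6527. V = [p*·19.1180 + (1−p*)·69.6929]/1.06 = 27.3455. B = V − Δ·S = 150.6989.
Root portfolio cost Δ·189+B reproduces V0=27.3455.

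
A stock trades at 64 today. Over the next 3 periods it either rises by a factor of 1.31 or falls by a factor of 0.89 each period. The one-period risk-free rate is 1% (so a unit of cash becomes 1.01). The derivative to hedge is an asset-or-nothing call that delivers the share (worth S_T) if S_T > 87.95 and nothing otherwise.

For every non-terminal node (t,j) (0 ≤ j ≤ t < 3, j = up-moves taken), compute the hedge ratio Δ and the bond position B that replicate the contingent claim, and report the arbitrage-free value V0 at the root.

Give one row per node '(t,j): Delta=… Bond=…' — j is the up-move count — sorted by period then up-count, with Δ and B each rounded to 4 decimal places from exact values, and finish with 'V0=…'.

(0,0): Delta=1.5924 Bond=-82.0584
(1,0): Delta=1.1559 Bond=-58.0153
(1,1): Delta=2.3338 Bond=-145.0382
(2,0): Delta=0.0000 Bond=0.0000
(2,1): Delta=3.1190 Bond=-205.0841
(2,2): Delta=1.0000 Bond=0.0000
V0=19.8531

Since d<R<u, set p* = (R−d)/(u−d) = 0.2857; price each node as the discounted p*-expectation of its children.
At expiry t=3: V(3,0)=0.0000, V(3,1)=0.0000, V(3,2)=97.7491, V(3,3)=143.8778
  t=2,j=0: stock 50.6944 → up 66.4097 (V=0.0000), down 45.1180 (V=0.0000). Price 0.0000; hedge Δ=0.0000, bond B=0.0000.
  t=2,j=1: stock 74.6176 → up 97.7491 (V=97.7491), down 66.4097 (V=0.0000). Price 27.6518; hedge Δ=3.1190, bond B=-205.0841.
  t=2,j=2: stock 109.8304 → up 143.8778 (V=143.8778), down 97.7491 (V=97.7491). Price 109.8304; hedge Δ=1.0000, bond B=0.0000.
  t=1,j=0: stock 56.9600 → up 74.6176 (V=27.6518), down 50.6944 (V=0.0000). Price 7.8223; hedge Δ=1.1559, bond B=-58.0153.
  t=1,j=1: stock 83.8400 → up 109.8304 (V=109.8304), down 74.6176 (V=27.6518). Price 50.6251; hedge Δ=2.3338, bond B=-145.0382.
  t=0,j=0: stock 64.0000 → up 83.8400 (V=50.6251), down 56.9600 (V=7.8223). Price 19.8531; hedge Δ=1.5924, bond B=-82.0584.
Each (Δ,B) replicates both successor values, so the strategy is self-financing and V0 is arbitrage-free.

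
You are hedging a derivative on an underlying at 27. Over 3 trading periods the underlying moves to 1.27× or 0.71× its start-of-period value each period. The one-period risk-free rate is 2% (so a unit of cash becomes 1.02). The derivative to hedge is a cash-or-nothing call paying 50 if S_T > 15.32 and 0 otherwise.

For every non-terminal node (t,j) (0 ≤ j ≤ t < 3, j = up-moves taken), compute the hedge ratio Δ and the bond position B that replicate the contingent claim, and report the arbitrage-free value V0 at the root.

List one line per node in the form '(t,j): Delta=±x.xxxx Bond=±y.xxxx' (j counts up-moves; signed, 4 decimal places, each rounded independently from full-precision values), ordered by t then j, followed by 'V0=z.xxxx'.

(0,0): Delta=0.6335 Bond=25.8206
(1,0): Delta=2.0385 Bond=-0.5977
(1,1): Delta=0.0000 Bond=48.0584
(2,0): Delta=6.5600 Bond=-62.1499
(2,1): Delta=0.0000 Bond=49.0196
(2,2): Delta=0.0000 Bond=49.0196
V0=42.9241

No-arbitrage ⇒ martingale measure with p* = (R−d)/(u−d) = 0.5536.
Payoff layer (t=3): V(3,0)=0.0000, V(3,1)=50.0000, V(3,2)=50.0000, V(3,3)=50.0000
Node (2,0) S=13.6107: V=(p*·50.0000+(1−p*)·0.0000)/1.02=27.1359; Δ=(50.0000−0.0000)/(17.2856−9.6636)=6.5600; B=V−Δ·S=-62.1499
Node (2,1) S=24.3459: V=(p*·50.0000+(1−p*)·50.0000)/1.02=49.0196; Δ=(50.0000−50.0000)/(30.9193−17.2856)=0.0000; B=V−Δ·S=49.0196
Node (2,2) S=43.5483: V=(p*·50.0000+(1−p*)·50.0000)/1.02=49.0196; Δ=(50.0000−50.0000)/(55.3063−30.9193)=0.0000; B=V−Δ·S=49.0196
Node (1,0) S=19.1700: V=(p*·49.0196+(1−p*)·27.1359)/1.02=38.4805; Δ=(49.0196−27.1359)/(24.3459−13.6107)=2.0385; B=V−Δ·S=-0.5977
Node (1,1) S=34.2900: V=(p*·49.0196+(1−p*)·49.0196)/1.02=48.0584; Δ=(49.0196−49.0196)/(43.5483−24.3459)=0.0000; B=V−Δ·S=48.0584
Node (0,0) S=27.0000: V=(p*·48.0584+(1−p*)·38.4805)/1.02=42.9241; Δ=(48.0584−38.4805)/(34.2900−19.1700)=0.6335; B=V−Δ·S=25.8206
The time-0 hedge costs 42.9241, which is the no-arbitrage price.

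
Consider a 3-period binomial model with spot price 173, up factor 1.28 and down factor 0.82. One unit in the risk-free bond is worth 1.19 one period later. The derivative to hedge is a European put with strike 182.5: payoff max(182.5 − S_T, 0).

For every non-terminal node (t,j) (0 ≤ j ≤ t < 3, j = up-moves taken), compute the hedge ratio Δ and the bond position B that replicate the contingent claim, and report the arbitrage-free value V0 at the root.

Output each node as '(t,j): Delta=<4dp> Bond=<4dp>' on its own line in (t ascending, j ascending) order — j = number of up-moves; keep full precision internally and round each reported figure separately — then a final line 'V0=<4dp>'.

(0,0): Delta=-0.1120 Bond=21.6102
(1,0): Delta=-0.4829 Bond=78.3263
(1,1): Delta=-0.0542 Bond=12.9190
(2,0): Delta=-1.0000 Bond=153.3613
(2,1): Delta=-0.4023 Bond=78.5765
(2,2): Delta=0.0000 Bond=0.0000
V0=2.2291

The replicating-portfolio and risk-neutral prices coincide; use p* = (1.19−0.82)/(1.28−0.82) = 0.8043 for the latter.
Terminal payoffs: V(3,0)=87.1133, V(3,1)=33.6037, V(3,2)=0.0000, V(3,3)=0.0000
Node (2,0) S=116.3252: V=(p*·33.6037+(1−p*)·87.1133)/1.19=37.0361; Δ=(33.6037−87.1133)/(148.8963−95.3867)=-1.0000; B=V−Δ·S=153.3613
Node (2,1) S=181.5808: V=(p*·0.0000+(1−p*)·33.6037)/1.19=5.5249; Δ=(0.0000−33.6037)/(232.4234−148.8963)=-0.4023; B=V−Δ·S=78.5765
Node (2,2) S=283.4432: V=(p*·0.0000+(1−p*)·0.0000)/1.19=0.0000; Δ=(0.0000−0.0000)/(362.8073−232.4234)=0.0000; B=V−Δ·S=0.0000
Node (1,0) S=141.8600: V=(p*·5.5249+(1−p*)·37.0361)/1.19=9.8237; Δ=(5.5249−37.0361)/(181.5808−116.3252)=-0.4829; B=V−Δ·S=78.3263
Node (1,1) S=221.4400: V=(p*·0.0000+(1−p*)·5.5249)/1.19=0.9084; Δ=(0.0000−5.5249)/(283.4432−181.5808)=-0.0542; B=V−Δ·S=12.9190
Node (0,0) S=173.0000: V=(p*·0.9084+(1−p*)·9.8237)/1.19=2.2291; Δ=(0.9084−9.8237)/(221.4400−141.8600)=-0.1120; B=V−Δ·S=21.6102
Root portfolio cost Δ·173+B reproduces V0=2.2291.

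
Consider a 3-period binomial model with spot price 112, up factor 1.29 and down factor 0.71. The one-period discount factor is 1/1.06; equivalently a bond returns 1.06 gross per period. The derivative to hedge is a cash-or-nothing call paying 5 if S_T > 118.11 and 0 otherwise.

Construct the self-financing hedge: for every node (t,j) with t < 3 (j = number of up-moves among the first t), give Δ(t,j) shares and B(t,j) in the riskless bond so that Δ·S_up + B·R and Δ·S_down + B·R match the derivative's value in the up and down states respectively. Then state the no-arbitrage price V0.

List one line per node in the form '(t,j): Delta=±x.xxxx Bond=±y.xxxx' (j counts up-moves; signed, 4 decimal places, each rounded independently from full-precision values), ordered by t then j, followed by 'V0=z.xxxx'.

(0,0): Delta=0.0328 Bond=-0.9308
(1,0): Delta=0.0617 Bond=-3.2872
(1,1): Delta=0.0223 Bond=0.5252
(2,0): Delta=0.0000 Bond=0.0000
(2,1): Delta=0.0840 Bond=-5.7742
(2,2): Delta=0.0000 Bond=4.7170
V0=2.7412

Since d<R<u, set p* = (R−d)/(u−d) = 0.6034; price each node as the discounted p*-expectation of its children.
Terminal values V(3,·): V(3,0)=0.0000, V(3,1)=0.0000, V(3,2)=5.0000, V(3,3)=5.0000
Node (2,0) S=56.4592: V=(p*·0.0000+(1−p*)·0.0000)/1.06=0.0000; Δ=(0.0000−0.0000)/(72.8324−40.0860)=0.0000; B=V−Δ·S=0.0000
Node (2,1) S=102.5808: V=(p*·5.0000+(1−p*)·0.0000)/1.06=2.8465; Δ=(5.0000−0.0000)/(132.3292−72.8324)=0.0840; B=V−Δ·S=-5.7742
Node (2,2) S=186.3792: V=(p*·5.0000+(1−p*)·5.0000)/1.06=4.7170; Δ=(5.0000−5.0000)/(240.4292−132.3292)=0.0000; B=V−Δ·S=4.7170
Node (1,0) S=79.5200: V=(p*·2.8465+(1−p*)·0.0000)/1.06=1.6205; Δ=(2.8465−0.0000)/(102.5808−56.4592)=0.0617; B=V−Δ·S=-3.2872
Node (1,1) S=144.4800: V=(p*·4.7170+(1−p*)·2.8465)/1.06=3.7502; Δ=(4.7170−2.8465)/(186.3792−102.5808)=0.0223; B=V−Δ·S=0.5252
Node (0,0) S=112.0000: V=(p*·3.7502+(1−p*)·1.6205)/1.06=2.7412; Δ=(3.7502−1.6205)/(144.4800−79.5200)=0.0328; B=V−Δ·S=-0.9308
Check: Δ(0,0)·S0 + B(0,0) = 2.7412 = V0.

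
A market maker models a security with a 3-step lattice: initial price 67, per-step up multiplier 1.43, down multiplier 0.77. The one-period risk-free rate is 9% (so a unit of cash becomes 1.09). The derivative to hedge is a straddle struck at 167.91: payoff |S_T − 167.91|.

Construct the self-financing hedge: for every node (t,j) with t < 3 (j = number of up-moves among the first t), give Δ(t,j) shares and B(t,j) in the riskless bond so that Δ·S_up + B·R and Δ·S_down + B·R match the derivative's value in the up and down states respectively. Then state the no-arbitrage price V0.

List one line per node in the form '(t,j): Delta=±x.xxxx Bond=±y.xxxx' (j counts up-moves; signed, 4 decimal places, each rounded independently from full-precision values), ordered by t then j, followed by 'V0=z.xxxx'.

(0,0): Delta=-0.7493 Bond=117.7928
(1,0): Delta=-1.0000 Bond=141.3265
(1,1): Delta=-0.6059 Bond=114.6535
(2,0): Delta=-1.0000 Bond=154.0459
(2,1): Delta=-1.0000 Bond=154.0459
(2,2): Delta=-0.3804 Bond=94.0816
V0=67.5881

Under the risk-neutral measure, an up-move has probability p* = (R−d)/(u−d) = 0.4848 and values discount at R = 1.09.
Terminal values V(3,·): V(3,0)=137.3223, V(3,1)=111.1043, V(3,2)=62.4136, V(3,3)=28.0119
  t=2,j=0: stock 39.7243 → up 56.8057 (V=111.1043), down 30.5877 (V=137.3223). Price 114.3216; hedge Δ=-1.0000, bond B=154.0459.
  t=2,j=1: stock 73.7737 → up 105.4964 (V=62.4136), down 56.8057 (V=111.1043). Price 80.2722; hedge Δ=-1.0000, bond B=154.0459.
  t=2,j=2: stock 137.0083 → up 195.9219 (V=28.0119), down 105.4964 (V=62.4136). Price 41.9578; hedge Δ=-0.3804, bond B=94.0816.
  t=1,j=0: stock 51.5900 → up 73.7737 (V=80.2722), down 39.7243 (V=114.3216). Price 89.7365; hedge Δ=-1.0000, bond B=141.3265.
  t=1,j=1: stock 95.8100 → up 137.0083 (V=41.9578), down 73.7737 (V=80.2722). Price 56.6014; hedge Δ=-0.6059, bond B=114.6535.
  t=0,j=0: stock 67.0000 → up 95.8100 (V=56.6014), down 51.5900 (V=89.7365). Price 67.5881; hedge Δ=-0.7493, bond B=117.7928.
The time-0 hedge costs 67.5881, which is the no-arbitrage price.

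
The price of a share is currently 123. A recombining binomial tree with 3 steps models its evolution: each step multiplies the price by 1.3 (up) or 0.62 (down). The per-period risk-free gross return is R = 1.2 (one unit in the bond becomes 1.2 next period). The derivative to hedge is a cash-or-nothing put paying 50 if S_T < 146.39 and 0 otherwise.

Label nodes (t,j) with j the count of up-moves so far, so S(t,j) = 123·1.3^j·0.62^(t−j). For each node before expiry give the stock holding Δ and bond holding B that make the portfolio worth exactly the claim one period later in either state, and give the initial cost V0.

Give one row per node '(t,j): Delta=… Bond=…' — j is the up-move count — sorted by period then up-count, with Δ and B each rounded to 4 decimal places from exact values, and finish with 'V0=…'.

Risk-neutral probability p* = (R−d)/(u−d) = (1.2−0.62)/(1.3−0.62) = 0.8529.
Payoff layer (t=3): V(3,0)=50.0000, V(3,1)=50.0000, V(3,2)=50.0000, V(3,3)=0.0000
Node (2,0) S=47.2812: V=(p*·50.0000+(1−p*)·50.0000)/1.2=41.6667; Δ=(50.0000−50.0000)/(61.4656−29.3143)=0.0000; B=V−Δ·S=41.6667
Node (2,1) S=99.1380: V=(p*·50.0000+(1−p*)·50.0000)/1.2=41.6667; Δ=(50.0000−50.0000)/(128.8794−61.4656)=0.0000; B=V−Δ·S=41.6667
Node (2,2) S=207.8700: V=(p*·0.0000+(1−p*)·50.0000)/1.2=6.1275; Δ=(0.0000−50.0000)/(270.2310−128.8794)=-0.3537; B=V−Δ·S=79.6569
Node (1,0) S=76.2600: V=(p*·41.6667+(1−p*)·41.6667)/1.2=34.7222; Δ=(41.6667−41.6667)/(99.1380−47.2812)=0.0000; B=V−Δ·S=34.7222
Node (1,1) S=159.9000: V=(p*·6.1275+(1−p*)·41.6667)/1.2=9.4615; Δ=(6.1275−41.6667)/(207.8700−99.1380)=-0.3269; B=V−Δ·S=61.7251
Node (0,0) S=123.0000: V=(p*·9.4615+(1−p*)·34.7222)/1.2=10.9803; Δ=(9.4615−34.7222)/(159.9000−76.2600)=-0.3020; B=V−Δ·S=48.1284
Check: Δ(0,0)·S0 + B(0,0) = 10.9803 = V0.

(0,0): Delta=-0.3020 Bond=48.1284
(1,0): Delta=0.0000 Bond=34.7222
(1,1): Delta=-0.3269 Bond=61.7251
(2,0): Delta=0.0000 Bond=41.6667
(2,1): Delta=0.0000 Bond=41.6667
(2,2): Delta=-0.3537 Bond=79.6569
V0=10.9803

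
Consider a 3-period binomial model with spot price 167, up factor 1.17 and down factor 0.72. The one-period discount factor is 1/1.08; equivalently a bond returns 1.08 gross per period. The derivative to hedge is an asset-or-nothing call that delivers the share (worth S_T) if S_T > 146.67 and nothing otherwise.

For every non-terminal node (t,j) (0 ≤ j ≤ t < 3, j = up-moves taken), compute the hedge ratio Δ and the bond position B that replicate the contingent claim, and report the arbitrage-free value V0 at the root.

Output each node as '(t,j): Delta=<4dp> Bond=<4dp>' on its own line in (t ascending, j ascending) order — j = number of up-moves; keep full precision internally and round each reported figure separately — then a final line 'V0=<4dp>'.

(0,0): Delta=1.3520 Bond=-66.8990
(1,0): Delta=2.2533 Bond=-180.6272
(1,1): Delta=1.2133 Bond=-45.1568
(2,0): Delta=0.0000 Bond=0.0000
(2,1): Delta=2.6000 Bond=-243.8467
(2,2): Delta=1.0000 Bond=0.0000
V0=158.8850

Since d<R<u, set p* = (R−d)/(u−d) = 0.8000; price each node as the discounted p*-expectation of its children.
Payoff layer (t=3): V(3,0)=0.0000, V(3,1)=0.0000, V(3,2)=164.5965, V(3,3)=267.4694
  t=2,j=0: stock 86.5728 → up 101.2902 (V=0.0000), down 62.3324 (V=0.0000). Price 0.0000; hedge Δ=0.0000, bond B=0.0000.
  t=2,j=1: stock 140.6808 → up 164.5965 (V=164.5965), down 101.2902 (V=0.0000). Price 121.9234; hedge Δ=2.6000, bond B=-243.8467.
  t=2,j=2: stock 228.6063 → up 267.4694 (V=267.4694), down 164.5965 (V=164.5965). Price 228.6063; hedge Δ=1.0000, bond B=0.0000.
  t=1,j=0: stock 120.2400 → up 140.6808 (V=121.9234), down 86.5728 (V=0.0000). Price 90.3136; hedge Δ=2.2533, bond B=-180.6272.
  t=1,j=1: stock 195.3900 → up 228.6063 (V=228.6063), down 140.6808 (V=121.9234). Price 191.9164; hedge Δ=1.2133, bond B=-45.1568.
  t=0,j=0: stock 167.0000 → up 195.3900 (V=191.9164), down 120.2400 (V=90.3136). Price 158.8850; hedge Δ=1.3520, bond B=-66.8990.
Check: Δ(0,0)·S0 + B(0,0) = 158.8850 = V0.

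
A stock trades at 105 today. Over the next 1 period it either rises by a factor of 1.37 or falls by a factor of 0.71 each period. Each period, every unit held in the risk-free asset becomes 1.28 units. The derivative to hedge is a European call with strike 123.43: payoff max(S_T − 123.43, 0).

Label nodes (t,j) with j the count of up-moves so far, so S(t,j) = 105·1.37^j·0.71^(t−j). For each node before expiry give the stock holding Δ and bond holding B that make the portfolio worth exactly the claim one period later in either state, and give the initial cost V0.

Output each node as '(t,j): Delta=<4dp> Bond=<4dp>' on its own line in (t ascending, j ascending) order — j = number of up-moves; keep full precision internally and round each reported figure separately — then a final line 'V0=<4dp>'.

(0,0): Delta=0.2947 Bond=-17.1617
V0=13.7777

Risk-neutral probability p* = (R−d)/(u−d) = (1.28−0.71)/(1.37−0.71) = 0.8636.
Terminal values V(1,·): V(1,0)=0.0000, V(1,1)=20.4200
(0,0): S=105.0000. Δ = (V_up−V_dn)/(S_up−S_dn) = (20.4200−0.0000)/(143.8500−74.5500) = 0.2947. V = [p*·20.4200 + (1−p*)·0.0000]/1.28 = 13.7777. B = V − Δ·S = -17.1617.
Root portfolio cost Δ·105+B reproduces V0=13.7777.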